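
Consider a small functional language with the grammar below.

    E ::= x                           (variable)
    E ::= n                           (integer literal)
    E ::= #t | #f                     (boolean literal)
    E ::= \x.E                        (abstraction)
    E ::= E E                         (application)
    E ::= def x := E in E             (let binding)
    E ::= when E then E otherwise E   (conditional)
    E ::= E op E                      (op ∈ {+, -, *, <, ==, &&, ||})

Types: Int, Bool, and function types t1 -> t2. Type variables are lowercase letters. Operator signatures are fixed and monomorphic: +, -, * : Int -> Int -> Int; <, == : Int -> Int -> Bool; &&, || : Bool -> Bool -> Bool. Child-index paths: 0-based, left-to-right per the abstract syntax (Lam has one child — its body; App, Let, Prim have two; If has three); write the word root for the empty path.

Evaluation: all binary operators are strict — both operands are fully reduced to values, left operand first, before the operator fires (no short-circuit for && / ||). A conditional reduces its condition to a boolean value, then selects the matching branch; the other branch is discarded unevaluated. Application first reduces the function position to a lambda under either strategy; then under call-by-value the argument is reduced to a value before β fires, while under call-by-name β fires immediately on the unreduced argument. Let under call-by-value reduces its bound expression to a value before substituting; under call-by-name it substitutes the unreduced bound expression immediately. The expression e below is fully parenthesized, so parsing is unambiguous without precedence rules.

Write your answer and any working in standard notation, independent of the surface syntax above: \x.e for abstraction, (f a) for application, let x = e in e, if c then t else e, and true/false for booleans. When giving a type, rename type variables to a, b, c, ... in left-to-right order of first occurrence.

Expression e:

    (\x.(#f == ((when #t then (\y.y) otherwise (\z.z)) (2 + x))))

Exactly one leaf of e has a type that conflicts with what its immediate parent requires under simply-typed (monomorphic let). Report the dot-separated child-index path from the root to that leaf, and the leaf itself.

Answer: 0.0 : false

Working:
  unify Bool ~ Int
  FAIL: mismatch Bool ~ Int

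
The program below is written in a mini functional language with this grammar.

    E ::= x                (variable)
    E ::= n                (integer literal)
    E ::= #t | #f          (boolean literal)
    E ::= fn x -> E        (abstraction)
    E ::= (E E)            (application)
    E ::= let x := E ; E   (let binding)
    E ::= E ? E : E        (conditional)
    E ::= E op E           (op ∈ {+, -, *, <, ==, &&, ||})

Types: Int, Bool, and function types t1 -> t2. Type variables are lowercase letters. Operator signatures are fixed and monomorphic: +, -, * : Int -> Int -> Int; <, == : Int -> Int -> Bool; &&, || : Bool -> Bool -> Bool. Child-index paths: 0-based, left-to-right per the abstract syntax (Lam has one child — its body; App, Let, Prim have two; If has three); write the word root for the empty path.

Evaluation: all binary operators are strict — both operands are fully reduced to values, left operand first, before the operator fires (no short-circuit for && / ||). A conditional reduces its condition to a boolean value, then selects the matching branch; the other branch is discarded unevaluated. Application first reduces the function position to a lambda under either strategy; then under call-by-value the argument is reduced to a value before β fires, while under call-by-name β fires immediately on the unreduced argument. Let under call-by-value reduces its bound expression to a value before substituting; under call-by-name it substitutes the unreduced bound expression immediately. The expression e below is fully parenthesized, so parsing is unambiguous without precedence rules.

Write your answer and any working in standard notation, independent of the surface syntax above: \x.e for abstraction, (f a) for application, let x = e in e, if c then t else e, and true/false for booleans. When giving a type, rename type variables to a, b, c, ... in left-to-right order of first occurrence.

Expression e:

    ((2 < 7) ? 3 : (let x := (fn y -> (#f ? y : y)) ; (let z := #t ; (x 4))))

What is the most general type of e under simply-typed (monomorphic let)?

Answer: Int

Trace:
  unify Int ~ Int
  unify Int ~ Int
  unify Bool ~ Bool
  unify Bool ~ Bool
y : a
y : a
  unify a ~ a
\y._ : a -> a
let x : a -> a
let z : Bool
x : a -> a
  unify a -> a ~ Int -> b
  unify a ~ Int
  unify Int ~ b
_ _ : Int
  unify Int ~ Int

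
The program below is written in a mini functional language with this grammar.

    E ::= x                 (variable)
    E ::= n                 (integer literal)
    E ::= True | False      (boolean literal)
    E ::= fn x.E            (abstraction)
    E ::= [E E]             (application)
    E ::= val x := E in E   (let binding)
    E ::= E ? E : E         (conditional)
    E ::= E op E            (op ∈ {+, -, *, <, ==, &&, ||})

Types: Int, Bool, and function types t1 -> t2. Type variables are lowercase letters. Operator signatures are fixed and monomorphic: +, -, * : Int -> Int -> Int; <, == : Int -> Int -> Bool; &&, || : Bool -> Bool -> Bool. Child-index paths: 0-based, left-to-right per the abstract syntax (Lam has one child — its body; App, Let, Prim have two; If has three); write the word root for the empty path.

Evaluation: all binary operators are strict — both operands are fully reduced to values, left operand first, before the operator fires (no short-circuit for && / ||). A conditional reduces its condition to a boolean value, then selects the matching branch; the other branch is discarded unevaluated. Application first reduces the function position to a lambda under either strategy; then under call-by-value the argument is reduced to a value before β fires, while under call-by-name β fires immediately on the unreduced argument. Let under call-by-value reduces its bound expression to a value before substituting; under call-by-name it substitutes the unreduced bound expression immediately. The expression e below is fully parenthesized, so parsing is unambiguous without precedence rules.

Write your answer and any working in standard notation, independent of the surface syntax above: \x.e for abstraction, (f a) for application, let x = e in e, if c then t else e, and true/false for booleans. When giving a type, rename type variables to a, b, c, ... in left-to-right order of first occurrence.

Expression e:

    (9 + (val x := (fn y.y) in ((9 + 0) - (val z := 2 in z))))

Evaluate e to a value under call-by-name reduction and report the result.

Answer: 16

Derivation:
step 0: (9 + (let x = (\y.y) in ((9 + 0) - (let z = 2 in z))))
step 1: [let@1] (9 + ((9 + 0) - (let z = 2 in z)))
step 2: [delta@1.0] (9 + (9 - (let z = 2 in z)))
step 3: [let@1.1] (9 + (9 - 2))
step 4: [delta@1] (9 + 7)
step 5: [delta@root] 16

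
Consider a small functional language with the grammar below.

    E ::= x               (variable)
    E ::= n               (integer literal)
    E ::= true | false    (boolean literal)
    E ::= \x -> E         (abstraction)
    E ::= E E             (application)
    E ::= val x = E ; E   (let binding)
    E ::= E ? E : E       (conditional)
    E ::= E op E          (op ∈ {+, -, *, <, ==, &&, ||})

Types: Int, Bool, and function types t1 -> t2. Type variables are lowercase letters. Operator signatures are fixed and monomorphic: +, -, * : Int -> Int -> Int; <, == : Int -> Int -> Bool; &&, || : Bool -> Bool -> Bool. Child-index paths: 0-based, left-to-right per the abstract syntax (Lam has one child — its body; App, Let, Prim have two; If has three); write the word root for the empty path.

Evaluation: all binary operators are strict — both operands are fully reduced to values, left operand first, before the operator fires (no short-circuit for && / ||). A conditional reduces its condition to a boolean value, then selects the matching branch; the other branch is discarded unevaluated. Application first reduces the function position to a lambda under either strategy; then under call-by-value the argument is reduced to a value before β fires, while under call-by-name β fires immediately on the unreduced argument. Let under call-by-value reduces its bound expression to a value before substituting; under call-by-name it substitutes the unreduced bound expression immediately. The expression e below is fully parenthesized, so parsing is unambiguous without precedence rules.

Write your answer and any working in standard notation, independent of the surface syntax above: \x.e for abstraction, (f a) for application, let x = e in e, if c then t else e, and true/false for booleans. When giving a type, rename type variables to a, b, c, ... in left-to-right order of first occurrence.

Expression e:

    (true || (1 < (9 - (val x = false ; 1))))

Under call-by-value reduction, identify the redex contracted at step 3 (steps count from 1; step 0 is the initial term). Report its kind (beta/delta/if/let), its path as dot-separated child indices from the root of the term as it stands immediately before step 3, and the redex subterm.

Derivation:
step 0: (true || (1 < (9 - (let x = false in 1))))
step 1: [let@1.1.1] (true || (1 < (9 - 1)))
step 2: [delta@1.1] (true || (1 < 8))
step 3: [delta@1] (true || true)

Answer: delta at 1 : (1 < 8)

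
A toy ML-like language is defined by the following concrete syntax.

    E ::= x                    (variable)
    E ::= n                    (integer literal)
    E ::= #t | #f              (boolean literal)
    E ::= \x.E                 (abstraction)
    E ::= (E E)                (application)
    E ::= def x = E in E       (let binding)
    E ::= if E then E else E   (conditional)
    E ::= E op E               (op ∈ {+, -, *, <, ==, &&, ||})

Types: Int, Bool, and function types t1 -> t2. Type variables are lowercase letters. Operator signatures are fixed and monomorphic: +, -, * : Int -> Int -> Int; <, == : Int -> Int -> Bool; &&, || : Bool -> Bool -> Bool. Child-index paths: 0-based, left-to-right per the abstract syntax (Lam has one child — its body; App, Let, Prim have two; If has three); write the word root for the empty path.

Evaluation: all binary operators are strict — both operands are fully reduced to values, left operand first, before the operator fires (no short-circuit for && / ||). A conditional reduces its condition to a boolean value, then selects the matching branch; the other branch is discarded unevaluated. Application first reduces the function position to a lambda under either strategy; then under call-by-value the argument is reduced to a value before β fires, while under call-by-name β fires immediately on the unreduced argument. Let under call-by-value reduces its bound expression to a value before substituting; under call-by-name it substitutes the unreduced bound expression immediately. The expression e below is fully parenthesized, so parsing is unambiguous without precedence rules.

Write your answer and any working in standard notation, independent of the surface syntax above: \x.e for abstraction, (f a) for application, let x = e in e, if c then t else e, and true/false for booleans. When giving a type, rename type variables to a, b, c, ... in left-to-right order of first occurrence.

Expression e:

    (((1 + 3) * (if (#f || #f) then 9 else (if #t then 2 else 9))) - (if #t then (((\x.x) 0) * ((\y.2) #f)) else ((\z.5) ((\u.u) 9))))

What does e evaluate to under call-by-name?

Trace:
step 0: (((1 + 3) * (if (false || false) then 9 else (if true then 2 else 9))) - (if true then (((\x.x) 0) * ((\y.2) false)) else ((\z.5) ((\u.u) 9))))
step 1: [delta@0.0] ((4 * (if (false || false) then 9 else (if true then 2 else 9))) - (if true then (((\x.x) 0) * ((\y.2) false)) else ((\z.5) ((\u.u) 9))))
step 2: [delta@0.1.0] ((4 * (if false then 9 else (if true then 2 else 9))) - (if true then (((\x.x) 0) * ((\y.2) false)) else ((\z.5) ((\u.u) 9))))
step 3: [if@0.1] ((4 * (if true then 2 else 9)) - (if true then (((\x.x) 0) * ((\y.2) false)) else ((\z.5) ((\u.u) 9))))
step 4: [if@0.1] ((4 * 2) - (if true then (((\x.x) 0) * ((\y.2) false)) else ((\z.5) ((\u.u) 9))))
step 5: [delta@0] (8 - (if true then (((\x.x) 0) * ((\y.2) false)) else ((\z.5) ((\u.u) 9))))
step 6: [if@1] (8 - (((\x.x) 0) * ((\y.2) false)))
step 7: [beta@1.0] (8 - (0 * ((\y.2) false)))
step 8: [beta@1.1] (8 - (0 * 2))
step 9: [delta@1] (8 - 0)
step 10: [delta@root] 8

Answer: 8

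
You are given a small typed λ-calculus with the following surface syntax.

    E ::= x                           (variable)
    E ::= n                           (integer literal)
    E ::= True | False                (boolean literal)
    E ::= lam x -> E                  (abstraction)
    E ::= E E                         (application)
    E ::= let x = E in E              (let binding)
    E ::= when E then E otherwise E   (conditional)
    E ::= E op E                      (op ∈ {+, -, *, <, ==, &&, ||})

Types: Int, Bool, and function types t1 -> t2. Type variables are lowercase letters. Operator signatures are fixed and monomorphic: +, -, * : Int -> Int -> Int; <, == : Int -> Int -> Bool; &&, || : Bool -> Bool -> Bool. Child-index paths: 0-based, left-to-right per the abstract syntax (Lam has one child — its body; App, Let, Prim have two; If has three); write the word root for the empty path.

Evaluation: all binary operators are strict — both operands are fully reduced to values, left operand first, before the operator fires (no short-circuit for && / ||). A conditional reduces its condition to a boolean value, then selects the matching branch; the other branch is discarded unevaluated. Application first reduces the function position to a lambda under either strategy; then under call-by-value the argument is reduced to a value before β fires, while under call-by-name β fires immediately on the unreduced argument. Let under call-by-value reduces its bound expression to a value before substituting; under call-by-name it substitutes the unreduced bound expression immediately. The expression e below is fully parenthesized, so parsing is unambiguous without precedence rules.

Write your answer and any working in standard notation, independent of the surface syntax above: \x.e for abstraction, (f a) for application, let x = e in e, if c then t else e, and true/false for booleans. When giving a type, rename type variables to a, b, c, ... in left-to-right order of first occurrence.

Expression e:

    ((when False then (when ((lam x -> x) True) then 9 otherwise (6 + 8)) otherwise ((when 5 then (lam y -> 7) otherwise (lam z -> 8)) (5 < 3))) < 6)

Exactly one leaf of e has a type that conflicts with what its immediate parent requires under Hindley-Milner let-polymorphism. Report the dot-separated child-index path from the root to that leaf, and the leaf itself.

Answer: 0.2.0.0 : 5

Trace:
  unify Bool ~ Bool
x : a
\x._ : a -> a
  unify a -> a ~ Bool -> b
  unify a ~ Bool
  unify Bool ~ b
_ _ : Bool
  unify Bool ~ Bool
  unify Int ~ Int
  unify Int ~ Int
  unify Int ~ Int
  unify Int ~ Bool
  FAIL: mismatch Int ~ Bool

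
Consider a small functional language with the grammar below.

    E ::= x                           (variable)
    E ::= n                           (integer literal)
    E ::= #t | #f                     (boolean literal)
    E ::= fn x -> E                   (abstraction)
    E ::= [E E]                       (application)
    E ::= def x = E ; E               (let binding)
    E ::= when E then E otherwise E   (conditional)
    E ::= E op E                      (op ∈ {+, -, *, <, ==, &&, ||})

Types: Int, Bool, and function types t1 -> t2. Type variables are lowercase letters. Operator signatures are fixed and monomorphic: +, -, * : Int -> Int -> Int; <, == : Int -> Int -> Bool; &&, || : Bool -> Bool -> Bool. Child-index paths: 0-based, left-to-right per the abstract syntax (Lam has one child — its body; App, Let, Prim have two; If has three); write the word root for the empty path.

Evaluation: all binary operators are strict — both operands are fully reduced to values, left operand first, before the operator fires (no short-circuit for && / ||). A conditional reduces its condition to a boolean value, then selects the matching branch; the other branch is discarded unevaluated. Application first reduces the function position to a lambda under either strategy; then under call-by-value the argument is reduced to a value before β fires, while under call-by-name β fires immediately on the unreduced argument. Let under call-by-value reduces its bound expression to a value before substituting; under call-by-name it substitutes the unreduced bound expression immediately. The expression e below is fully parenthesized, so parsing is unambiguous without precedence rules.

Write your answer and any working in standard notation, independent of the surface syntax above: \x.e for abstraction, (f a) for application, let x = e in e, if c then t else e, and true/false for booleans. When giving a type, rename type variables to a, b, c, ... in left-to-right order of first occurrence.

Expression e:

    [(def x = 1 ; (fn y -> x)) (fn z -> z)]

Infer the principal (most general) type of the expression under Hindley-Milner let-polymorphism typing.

Derivation:
let x : Int
x : Int
\y._ : a -> Int
z : b
\z._ : b -> b
  unify a -> Int ~ (b -> b) -> c
  unify a ~ b -> b
  unify Int ~ c
_ _ : Int

Answer: Int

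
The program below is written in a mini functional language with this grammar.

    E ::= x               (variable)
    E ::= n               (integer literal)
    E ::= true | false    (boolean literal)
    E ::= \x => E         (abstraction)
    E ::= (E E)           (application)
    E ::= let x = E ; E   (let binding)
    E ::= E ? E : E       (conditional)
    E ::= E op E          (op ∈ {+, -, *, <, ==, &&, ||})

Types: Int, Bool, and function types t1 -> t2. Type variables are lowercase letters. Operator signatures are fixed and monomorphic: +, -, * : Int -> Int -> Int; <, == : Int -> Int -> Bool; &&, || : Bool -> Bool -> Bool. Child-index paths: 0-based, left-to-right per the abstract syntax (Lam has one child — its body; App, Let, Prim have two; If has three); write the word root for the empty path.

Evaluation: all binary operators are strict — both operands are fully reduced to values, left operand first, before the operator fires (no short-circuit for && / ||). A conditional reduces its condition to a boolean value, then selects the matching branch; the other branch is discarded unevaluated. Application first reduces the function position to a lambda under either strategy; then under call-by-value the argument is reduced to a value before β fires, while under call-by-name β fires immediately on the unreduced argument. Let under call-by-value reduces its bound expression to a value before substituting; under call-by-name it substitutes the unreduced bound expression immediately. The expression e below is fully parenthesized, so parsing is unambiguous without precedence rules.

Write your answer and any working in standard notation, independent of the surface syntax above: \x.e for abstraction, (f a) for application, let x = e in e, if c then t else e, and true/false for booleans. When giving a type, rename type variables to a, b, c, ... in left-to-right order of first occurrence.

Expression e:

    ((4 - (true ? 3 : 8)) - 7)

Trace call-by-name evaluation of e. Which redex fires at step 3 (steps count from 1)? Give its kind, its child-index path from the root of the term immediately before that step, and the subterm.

Working:
step 0: ((4 - (if true then 3 else 8)) - 7)
step 1: [if@0.1] ((4 - 3) - 7)
step 2: [delta@0] (1 - 7)
step 3: [delta@root] -6

Answer: delta at root : (1 - 7)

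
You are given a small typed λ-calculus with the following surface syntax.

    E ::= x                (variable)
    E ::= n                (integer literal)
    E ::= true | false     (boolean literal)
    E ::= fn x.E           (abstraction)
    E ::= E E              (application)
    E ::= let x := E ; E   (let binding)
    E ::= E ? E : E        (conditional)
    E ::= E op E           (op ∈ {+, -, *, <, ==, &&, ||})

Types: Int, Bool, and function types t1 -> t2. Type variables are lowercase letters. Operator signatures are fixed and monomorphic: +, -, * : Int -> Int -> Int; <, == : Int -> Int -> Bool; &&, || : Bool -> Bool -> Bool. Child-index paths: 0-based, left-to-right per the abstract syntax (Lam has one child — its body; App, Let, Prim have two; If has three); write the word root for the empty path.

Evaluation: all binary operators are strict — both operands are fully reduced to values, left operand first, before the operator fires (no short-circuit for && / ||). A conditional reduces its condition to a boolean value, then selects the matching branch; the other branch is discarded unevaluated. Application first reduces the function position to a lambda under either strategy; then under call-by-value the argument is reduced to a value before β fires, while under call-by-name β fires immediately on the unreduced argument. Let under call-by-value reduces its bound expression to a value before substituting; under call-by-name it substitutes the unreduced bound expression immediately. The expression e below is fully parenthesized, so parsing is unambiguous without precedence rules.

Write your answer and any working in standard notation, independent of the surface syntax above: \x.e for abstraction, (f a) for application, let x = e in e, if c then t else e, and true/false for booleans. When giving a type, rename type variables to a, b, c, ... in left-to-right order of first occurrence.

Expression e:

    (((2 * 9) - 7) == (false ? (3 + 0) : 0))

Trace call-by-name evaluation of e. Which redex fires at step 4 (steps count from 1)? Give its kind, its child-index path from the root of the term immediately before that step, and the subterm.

Trace:
step 0: (((2 * 9) - 7) == (if false then (3 + 0) else 0))
step 1: [delta@0.0] ((18 - 7) == (if false then (3 + 0) else 0))
step 2: [delta@0] (11 == (if false then (3 + 0) else 0))
step 3: [if@1] (11 == 0)
step 4: [delta@root] false

Answer: delta at root : (11 == 0)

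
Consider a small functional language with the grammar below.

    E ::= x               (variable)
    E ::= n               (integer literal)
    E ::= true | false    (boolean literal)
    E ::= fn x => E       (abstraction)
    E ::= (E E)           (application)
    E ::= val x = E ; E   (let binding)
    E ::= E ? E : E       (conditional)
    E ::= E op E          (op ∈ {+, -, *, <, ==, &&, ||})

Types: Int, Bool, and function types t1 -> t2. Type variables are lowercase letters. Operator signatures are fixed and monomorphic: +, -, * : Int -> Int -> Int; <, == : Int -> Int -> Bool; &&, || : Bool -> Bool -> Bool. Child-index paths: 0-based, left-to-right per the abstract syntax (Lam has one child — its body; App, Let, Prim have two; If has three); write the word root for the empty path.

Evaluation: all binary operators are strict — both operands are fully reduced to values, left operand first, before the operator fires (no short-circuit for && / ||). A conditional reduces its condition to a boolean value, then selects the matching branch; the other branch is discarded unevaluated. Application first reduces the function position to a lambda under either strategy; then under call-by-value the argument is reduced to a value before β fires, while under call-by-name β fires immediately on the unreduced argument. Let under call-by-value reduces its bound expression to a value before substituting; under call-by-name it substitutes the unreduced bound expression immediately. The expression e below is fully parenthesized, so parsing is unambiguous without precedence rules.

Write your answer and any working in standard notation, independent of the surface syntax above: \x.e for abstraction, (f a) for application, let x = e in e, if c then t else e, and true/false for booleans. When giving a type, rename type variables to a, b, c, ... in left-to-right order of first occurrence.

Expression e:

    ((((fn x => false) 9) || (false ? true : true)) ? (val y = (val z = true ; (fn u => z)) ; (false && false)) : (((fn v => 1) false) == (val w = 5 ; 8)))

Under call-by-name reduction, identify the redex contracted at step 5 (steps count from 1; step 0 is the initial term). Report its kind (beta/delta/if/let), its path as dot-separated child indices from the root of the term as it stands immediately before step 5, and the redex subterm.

Derivation:
step 0: (if (((\x.false) 9) || (if false then true else true)) then (let y = (let z = true in (\u.z)) in (false && false)) else (((\v.1) false) == (let w = 5 in 8)))
step 1: [beta@0.0] (if (false || (if false then true else true)) then (let y = (let z = true in (\u.z)) in (false && false)) else (((\v.1) false) == (let w = 5 in 8)))
step 2: [if@0.1] (if (false || true) then (let y = (let z = true in (\u.z)) in (false && false)) else (((\v.1) false) == (let w = 5 in 8)))
step 3: [delta@0] (if true then (let y = (let z = true in (\u.z)) in (false && false)) else (((\v.1) false) == (let w = 5 in 8)))
step 4: [if@root] (let y = (let z = true in (\u.z)) in (false && false))
step 5: [let@root] (false && false)

Answer: let at root : (let y = (let z = true in (\u.z)) in (false && false))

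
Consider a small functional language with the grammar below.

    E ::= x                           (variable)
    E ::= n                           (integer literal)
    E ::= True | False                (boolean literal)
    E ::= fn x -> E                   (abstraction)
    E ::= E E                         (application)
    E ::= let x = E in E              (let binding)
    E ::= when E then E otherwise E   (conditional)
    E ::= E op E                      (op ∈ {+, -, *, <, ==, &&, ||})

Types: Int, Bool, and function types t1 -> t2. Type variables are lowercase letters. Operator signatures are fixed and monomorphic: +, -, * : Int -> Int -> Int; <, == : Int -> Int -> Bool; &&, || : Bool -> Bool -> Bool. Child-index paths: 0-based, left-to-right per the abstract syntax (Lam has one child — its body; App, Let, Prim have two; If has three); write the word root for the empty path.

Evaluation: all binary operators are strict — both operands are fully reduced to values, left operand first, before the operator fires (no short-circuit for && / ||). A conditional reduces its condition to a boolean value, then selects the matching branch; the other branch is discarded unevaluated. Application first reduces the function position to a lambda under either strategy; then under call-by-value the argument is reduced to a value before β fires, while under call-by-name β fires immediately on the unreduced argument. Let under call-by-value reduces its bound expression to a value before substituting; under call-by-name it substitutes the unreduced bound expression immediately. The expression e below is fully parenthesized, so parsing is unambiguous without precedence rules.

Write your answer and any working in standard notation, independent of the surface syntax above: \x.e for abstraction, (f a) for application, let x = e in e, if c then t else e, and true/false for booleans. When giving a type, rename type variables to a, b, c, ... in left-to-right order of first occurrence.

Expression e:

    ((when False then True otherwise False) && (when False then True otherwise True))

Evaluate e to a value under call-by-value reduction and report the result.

Working:
step 0: ((if false then true else false) && (if false then true else true))
step 1: [if@0] (false && (if false then true else true))
step 2: [if@1] (false && true)
step 3: [delta@root] false

Answer: false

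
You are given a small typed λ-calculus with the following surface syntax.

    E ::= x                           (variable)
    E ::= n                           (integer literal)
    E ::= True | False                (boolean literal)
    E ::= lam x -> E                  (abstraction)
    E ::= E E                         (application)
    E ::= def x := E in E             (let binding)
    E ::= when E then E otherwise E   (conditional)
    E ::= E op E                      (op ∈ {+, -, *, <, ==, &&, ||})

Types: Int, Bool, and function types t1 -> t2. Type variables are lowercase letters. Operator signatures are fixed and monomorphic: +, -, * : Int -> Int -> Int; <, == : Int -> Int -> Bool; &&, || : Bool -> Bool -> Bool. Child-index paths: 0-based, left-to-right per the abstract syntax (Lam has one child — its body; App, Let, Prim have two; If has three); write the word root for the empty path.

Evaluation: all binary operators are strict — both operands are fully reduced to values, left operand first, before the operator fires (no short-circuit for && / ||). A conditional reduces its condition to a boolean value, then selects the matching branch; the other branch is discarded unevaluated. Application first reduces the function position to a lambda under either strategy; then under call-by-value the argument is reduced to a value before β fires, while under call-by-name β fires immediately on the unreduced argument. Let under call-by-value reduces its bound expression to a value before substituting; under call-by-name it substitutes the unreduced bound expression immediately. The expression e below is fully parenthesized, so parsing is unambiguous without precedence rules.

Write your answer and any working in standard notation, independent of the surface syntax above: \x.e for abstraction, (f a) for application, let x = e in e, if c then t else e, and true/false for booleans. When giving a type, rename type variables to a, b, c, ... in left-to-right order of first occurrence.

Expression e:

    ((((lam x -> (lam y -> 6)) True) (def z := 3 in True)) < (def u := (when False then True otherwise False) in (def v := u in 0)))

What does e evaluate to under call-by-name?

Answer: false

Working:
step 0: ((((\x.(\y.6)) true) (let z = 3 in true)) < (let u = (if false then true else false) in (let v = u in 0)))
step 1: [beta@0.0] (((\y.6) (let z = 3 in true)) < (let u = (if false then true else false) in (let v = u in 0)))
step 2: [beta@0] (6 < (let u = (if false then true else false) in (let v = u in 0)))
step 3: [let@1] (6 < (let v = (if false then true else false) in 0))
step 4: [let@1] (6 < 0)
step 5: [delta@root] false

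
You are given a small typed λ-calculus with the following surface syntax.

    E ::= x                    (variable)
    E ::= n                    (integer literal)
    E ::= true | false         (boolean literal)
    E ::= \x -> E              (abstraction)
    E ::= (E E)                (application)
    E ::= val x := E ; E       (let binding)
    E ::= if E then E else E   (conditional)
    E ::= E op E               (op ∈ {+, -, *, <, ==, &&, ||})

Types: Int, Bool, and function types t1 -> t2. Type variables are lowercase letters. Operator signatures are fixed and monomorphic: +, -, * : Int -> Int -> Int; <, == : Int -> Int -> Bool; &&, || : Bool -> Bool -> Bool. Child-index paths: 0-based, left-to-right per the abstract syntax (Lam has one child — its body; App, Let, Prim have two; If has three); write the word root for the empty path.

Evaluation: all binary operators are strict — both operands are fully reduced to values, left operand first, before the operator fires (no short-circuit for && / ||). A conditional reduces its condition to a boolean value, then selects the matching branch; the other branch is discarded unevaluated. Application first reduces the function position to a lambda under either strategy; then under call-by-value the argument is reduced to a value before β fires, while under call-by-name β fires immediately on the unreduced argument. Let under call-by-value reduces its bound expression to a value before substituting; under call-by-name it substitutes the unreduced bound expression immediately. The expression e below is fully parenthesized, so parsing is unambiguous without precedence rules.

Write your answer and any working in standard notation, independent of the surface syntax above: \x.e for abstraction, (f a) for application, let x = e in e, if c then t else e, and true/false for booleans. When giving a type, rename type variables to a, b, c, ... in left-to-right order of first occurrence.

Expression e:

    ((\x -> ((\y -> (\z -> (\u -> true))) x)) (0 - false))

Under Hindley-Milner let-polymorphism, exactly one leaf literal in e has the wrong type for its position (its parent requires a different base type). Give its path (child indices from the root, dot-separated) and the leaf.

Answer: 1.1 : false

Trace:
\u._ : d -> Bool
\z._ : c -> d -> Bool
\y._ : b -> c -> d -> Bool
x : a
  unify b -> c -> d -> Bool ~ a -> e
  unify b ~ a
  unify c -> d -> Bool ~ e
_ _ : c -> d -> Bool
\x._ : a -> c -> d -> Bool
  unify Int ~ Int
  unify Bool ~ Int
  FAIL: mismatch Bool ~ Int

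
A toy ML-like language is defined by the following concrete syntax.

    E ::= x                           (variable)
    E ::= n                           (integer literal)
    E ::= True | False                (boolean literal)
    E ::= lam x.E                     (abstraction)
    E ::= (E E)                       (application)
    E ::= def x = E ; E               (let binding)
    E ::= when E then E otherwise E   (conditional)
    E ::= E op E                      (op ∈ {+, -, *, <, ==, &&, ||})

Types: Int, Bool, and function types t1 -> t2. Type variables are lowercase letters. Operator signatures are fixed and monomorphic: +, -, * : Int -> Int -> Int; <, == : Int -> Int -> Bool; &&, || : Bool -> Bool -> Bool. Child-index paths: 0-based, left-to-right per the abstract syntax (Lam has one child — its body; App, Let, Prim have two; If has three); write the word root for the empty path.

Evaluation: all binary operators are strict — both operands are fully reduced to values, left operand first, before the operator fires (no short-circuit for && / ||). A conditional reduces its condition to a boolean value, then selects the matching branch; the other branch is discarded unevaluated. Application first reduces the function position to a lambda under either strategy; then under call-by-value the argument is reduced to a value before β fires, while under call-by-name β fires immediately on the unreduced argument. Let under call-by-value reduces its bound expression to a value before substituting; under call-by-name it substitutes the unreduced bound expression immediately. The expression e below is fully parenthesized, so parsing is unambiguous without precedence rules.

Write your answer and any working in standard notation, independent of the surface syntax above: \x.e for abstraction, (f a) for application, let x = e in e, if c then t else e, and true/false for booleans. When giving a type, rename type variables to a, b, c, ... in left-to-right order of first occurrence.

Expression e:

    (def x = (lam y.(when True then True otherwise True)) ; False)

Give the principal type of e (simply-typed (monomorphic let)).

Derivation:
  unify Bool ~ Bool
  unify Bool ~ Bool
\y._ : a -> Bool
let x : a -> Bool

Answer: Bool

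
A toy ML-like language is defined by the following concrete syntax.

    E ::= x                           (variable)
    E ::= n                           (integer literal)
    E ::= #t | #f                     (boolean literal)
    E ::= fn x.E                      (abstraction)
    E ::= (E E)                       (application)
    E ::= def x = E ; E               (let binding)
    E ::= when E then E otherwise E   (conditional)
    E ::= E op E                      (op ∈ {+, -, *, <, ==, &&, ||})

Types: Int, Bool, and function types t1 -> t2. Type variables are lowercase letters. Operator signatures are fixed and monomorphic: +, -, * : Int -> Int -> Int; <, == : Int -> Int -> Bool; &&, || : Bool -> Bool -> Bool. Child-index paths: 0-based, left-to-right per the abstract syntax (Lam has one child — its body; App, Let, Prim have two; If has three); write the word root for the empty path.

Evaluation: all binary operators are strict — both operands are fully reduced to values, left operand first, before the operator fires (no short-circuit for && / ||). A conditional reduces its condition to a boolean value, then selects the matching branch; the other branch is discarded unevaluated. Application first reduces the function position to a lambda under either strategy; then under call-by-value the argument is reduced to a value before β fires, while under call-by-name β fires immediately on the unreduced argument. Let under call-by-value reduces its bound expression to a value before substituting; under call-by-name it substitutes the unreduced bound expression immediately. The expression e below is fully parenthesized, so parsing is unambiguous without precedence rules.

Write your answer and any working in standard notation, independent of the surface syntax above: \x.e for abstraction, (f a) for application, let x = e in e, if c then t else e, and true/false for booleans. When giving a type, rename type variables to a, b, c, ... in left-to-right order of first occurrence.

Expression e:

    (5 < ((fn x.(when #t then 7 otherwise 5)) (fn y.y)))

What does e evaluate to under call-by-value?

Answer: true

Derivation:
step 0: (5 < ((\x.(if true then 7 else 5)) (\y.y)))
step 1: [beta@1] (5 < (if true then 7 else 5))
step 2: [if@1] (5 < 7)
step 3: [delta@root] true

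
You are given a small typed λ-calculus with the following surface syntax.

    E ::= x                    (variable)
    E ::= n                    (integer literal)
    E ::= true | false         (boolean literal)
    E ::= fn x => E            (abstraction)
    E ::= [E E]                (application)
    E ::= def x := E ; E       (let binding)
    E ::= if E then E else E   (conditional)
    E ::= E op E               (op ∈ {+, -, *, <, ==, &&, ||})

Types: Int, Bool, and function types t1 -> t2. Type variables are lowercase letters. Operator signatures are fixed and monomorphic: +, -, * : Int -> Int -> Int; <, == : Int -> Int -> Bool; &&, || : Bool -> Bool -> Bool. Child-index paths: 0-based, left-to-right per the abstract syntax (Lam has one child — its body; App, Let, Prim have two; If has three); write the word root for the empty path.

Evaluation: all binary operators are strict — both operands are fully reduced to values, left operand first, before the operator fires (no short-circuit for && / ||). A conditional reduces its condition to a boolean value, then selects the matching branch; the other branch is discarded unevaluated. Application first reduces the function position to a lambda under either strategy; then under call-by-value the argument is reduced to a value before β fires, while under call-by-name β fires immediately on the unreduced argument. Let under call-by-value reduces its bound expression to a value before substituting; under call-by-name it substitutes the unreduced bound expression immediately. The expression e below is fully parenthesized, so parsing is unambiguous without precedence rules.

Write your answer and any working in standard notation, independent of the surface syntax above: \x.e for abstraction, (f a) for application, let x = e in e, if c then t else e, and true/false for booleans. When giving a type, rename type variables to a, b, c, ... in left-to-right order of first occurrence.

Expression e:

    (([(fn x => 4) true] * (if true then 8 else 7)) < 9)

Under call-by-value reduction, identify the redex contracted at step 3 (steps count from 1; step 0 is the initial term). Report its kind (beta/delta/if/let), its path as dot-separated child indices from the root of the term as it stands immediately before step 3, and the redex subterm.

Derivation:
step 0: ((((\x.4) true) * (if true then 8 else 7)) < 9)
step 1: [beta@0.0] ((4 * (if true then 8 else 7)) < 9)
step 2: [if@0.1] ((4 * 8) < 9)
step 3: [delta@0] (32 < 9)

Answer: delta at 0 : (4 * 8)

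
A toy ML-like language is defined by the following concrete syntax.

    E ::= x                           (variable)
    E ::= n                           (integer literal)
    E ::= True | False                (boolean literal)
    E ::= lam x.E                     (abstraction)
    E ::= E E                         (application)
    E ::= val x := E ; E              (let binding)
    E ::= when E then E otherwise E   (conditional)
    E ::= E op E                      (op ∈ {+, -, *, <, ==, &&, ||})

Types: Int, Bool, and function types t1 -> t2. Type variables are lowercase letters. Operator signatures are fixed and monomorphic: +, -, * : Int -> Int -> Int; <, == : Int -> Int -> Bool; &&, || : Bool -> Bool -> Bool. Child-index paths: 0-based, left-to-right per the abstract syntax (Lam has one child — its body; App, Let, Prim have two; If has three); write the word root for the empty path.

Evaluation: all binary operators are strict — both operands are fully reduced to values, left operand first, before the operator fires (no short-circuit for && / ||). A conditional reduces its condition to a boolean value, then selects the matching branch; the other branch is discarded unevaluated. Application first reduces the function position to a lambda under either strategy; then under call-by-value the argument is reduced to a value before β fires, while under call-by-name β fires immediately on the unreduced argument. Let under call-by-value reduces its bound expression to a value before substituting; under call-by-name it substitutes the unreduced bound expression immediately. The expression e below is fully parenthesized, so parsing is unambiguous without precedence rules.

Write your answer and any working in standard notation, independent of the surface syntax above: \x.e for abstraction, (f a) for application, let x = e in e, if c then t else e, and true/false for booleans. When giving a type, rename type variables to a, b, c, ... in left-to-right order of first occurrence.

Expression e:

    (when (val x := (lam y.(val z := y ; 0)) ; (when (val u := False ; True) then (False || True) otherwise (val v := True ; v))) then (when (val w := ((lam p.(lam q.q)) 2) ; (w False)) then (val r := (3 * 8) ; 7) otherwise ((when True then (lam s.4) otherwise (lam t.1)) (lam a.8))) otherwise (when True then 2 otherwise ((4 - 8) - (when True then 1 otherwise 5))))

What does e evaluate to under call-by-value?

Answer: 4

Derivation:
step 0: (if (let x = (\y.(let z = y in 0)) in (if (let u = false in true) then (false || true) else (let v = true in v))) then (if (let w = ((\p.(\q.q)) 2) in (w false)) then (let r = (3 * 8) in 7) else ((if true then (\s.4) else (\t.1)) (\a.8))) else (if true then 2 else ((4 - 8) - (if true then 1 else 5))))
step 1: [let@0] (if (if (let u = false in true) then (false || true) else (let v = true in v)) then (if (let w = ((\p.(\q.q)) 2) in (w false)) then (let r = (3 * 8) in 7) else ((if true then (\s.4) else (\t.1)) (\a.8))) else (if true then 2 else ((4 - 8) - (if true then 1 else 5))))
step 2: [let@0.0] (if (if true then (false || true) else (let v = true in v)) then (if (let w = ((\p.(\q.q)) 2) in (w false)) then (let r = (3 * 8) in 7) else ((if true then (\s.4) else (\t.1)) (\a.8))) else (if true then 2 else ((4 - 8) - (if true then 1 else 5))))
step 3: [if@0] (if (false || true) then (if (let w = ((\p.(\q.q)) 2) in (w false)) then (let r = (3 * 8) in 7) else ((if true then (\s.4) else (\t.1)) (\a.8))) else (if true then 2 else ((4 - 8) - (if true then 1 else 5))))
step 4: [delta@0] (if true then (if (let w = ((\p.(\q.q)) 2) in (w false)) then (let r = (3 * 8) in 7) else ((if true then (\s.4) else (\t.1)) (\a.8))) else (if true then 2 else ((4 - 8) - (if true then 1 else 5))))
step 5: [if@root] (if (let w = ((\p.(\q.q)) 2) in (w false)) then (let r = (3 * 8) in 7) else ((if true then (\s.4) else (\t.1)) (\a.8)))
step 6: [beta@0.0] (if (let w = (\q.q) in (w false)) then (let r = (3 * 8) in 7) else ((if true then (\s.4) else (\t.1)) (\a.8)))
step 7: [let@0] (if ((\q.q) false) then (let r = (3 * 8) in 7) else ((if true then (\s.4) else (\t.1)) (\a.8)))
step 8: [beta@0] (if false then (let r = (3 * 8) in 7) else ((if true then (\s.4) else (\t.1)) (\a.8)))
step 9: [if@root] ((if true then (\s.4) else (\t.1)) (\a.8))
step 10: [if@0] ((\s.4) (\a.8))
step 11: [beta@root] 4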